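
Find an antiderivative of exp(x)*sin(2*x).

Let I denote the integral. Integrate by parts with u = sin(2*x), dv = exp(x) dx, so v = exp(x): I = exp(x)*sin(2*x) − 2·∫ exp(x)*cos(2*x) dx.
Apply parts again with u = cos(2*x), dv = exp(x) dx: ∫ exp(x)*cos(2*x) dx = exp(x)*cos(2*x) + 2·I. Substituting back brings back I: I = exp(x)*sin(2*x) - 2*exp(x)*cos(2*x) − 4·I.
Solving for I: (1 + 4)·I equals the remaining terms, so I = (1/5)·(exp(x)*sin(2*x) - 2*exp(x)*cos(2*x)).

exp(x)*sin(2*x)/5 - 2*exp(x)*cos(2*x)/5 + C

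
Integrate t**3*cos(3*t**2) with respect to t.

Let u = t², du = 2t dt; rewrite as (1/2)∫ u^1·cos(3u) du.
Now integrate by parts 1 time.

t**2*sin(3*t**2)/6 + cos(3*t**2)/18 + C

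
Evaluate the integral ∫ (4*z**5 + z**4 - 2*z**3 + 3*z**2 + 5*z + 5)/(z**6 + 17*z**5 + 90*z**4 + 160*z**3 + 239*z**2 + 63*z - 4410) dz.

155*log(z - 2)/7371 + 5785*log(z + 5)/476 - 2156603*log(z + 7)/272484 - 24142*log(z**2 + 9)/185861 - 130775*atan(z/3)/1115166 + 16006/(261*z + 1827) + C

Factor the denominator: (z - 2)*(z + 5)*(z + 7)**2*(z**2 + 9).
Partial-fraction decomposition: -(96568*z + 130775)/(371722*(z**2 + 9)) - 2156603/(272484*(z + 7)) - 16006/(261*(z + 7)**2) + 5785/(476*(z + 5)) + 155/(7371*(z - 2)).
Integrate each term; A/(z−a) gives A·log|z−a|; the (Bz+D)/(z²+p²) term gives a log and an atan.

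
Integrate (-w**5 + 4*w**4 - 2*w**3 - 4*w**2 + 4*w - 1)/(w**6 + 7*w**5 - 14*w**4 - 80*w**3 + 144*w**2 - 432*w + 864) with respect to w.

2*log(w - 3)/1053 - 7*log(w - 2)/512 - 1083961*log(w + 6)/1036800 + 1191*log(w**2 + 4)/41600 + 1637*atan(w/2)/20800 - 13223/(2880*w + 17280) + C

Factor the denominator: (w - 3)*(w - 2)*(w + 6)**2*(w**2 + 4).
Partial-fraction decomposition: (1191*w + 3274)/(20800*(w**2 + 4)) - 1083961/(1036800*(w + 6)) + 13223/(2880*(w + 6)**2) - 7/(512*(w - 2)) + 2/(1053*(w - 3)).
Integrate each term; A/(w−a) gives A·log|w−a|; the (Bw+D)/(w²+p²) term gives a log and an atan.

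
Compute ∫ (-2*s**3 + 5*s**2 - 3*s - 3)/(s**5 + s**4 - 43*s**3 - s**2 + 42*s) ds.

-log(s)/14 - log(s - 6)/10 + 3*log(s - 1)/80 - log(s + 1)/12 + 73*log(s + 7)/336 + C

Factor the denominator: s*(s - 6)*(s - 1)*(s + 1)*(s + 7).
Partial-fraction decomposition: 73/(336*(s + 7)) - 1/(12*(s + 1)) + 3/(80*(s - 1)) - 1/(10*(s - 6)) - 1/(14*s).
Integrate each term: A/(s−a) contributes A·log|s−a|.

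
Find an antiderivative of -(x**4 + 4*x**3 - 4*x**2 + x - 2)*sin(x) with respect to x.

Use integration by parts with u = x**4 + 4*x**3 - 4*x**2 + x - 2, dv = -sin(x) dx, so v = cos(x).
Apply parts 4 times (tabular method): alternate signs, differentiate u down to 0, integrate dv up.

x**4*cos(x) - 4*x**3*sin(x) + 4*x**3*cos(x) - 12*x**2*sin(x) - 16*x**2*cos(x) + 32*x*sin(x) - 23*x*cos(x) + 23*sin(x) + 30*cos(x) + C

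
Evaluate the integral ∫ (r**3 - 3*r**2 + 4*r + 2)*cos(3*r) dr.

r**3*sin(3*r)/3 - r**2*sin(3*r) + r**2*cos(3*r)/3 + 10*r*sin(3*r)/9 - 2*r*cos(3*r)/3 + 8*sin(3*r)/9 + 10*cos(3*r)/27 + C

Use integration by parts with u = r**3 - 3*r**2 + 4*r + 2, dv = cos(3*r) dr, so v = sin(3*r)/3.
Apply parts 3 times (tabular method): alternate signs, differentiate u down to 0, integrate dv up.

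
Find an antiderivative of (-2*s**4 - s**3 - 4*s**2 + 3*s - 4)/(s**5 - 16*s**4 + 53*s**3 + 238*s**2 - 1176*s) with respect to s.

Factor the denominator: s*(s - 7)**2*(s - 6)*(s + 4).
Partial-fraction decomposition: -6/(55*(s + 4)) - 1469/(30*(s - 6)) + 25372/(539*(s - 7)) - 484/(7*(s - 7)**2) + 1/(294*s).
Integrate each term; A/(s−a) gives A·log|s−a|; A/(s−a)² gives −A/(s−a).

log(s)/294 + 25372*log(s - 7)/539 - 1469*log(s - 6)/30 - 6*log(s + 4)/55 + 484/(7*s - 49) + C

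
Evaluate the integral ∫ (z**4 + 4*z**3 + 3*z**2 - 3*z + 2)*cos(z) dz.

Use integration by parts with u = z**4 + 4*z**3 + 3*z**2 - 3*z + 2, dv = cos(z) dz, so v = sin(z).
Apply parts 4 times (tabular method): alternate signs, differentiate u down to 0, integrate dv up.

z**4*sin(z) + 4*z**3*sin(z) + 4*z**3*cos(z) - 9*z**2*sin(z) + 12*z**2*cos(z) - 27*z*sin(z) - 18*z*cos(z) + 20*sin(z) - 27*cos(z) + C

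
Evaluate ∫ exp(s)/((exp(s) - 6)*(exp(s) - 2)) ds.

log(exp(s) - 6)/4 - log(exp(s) - 2)/4 + C

Let u = e^s, du = e^s ds.
The integral becomes ∫ du/((u-2)(u-6)); decompose into partial fractions.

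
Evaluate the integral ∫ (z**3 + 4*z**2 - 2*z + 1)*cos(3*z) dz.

z**3*sin(3*z)/3 + 4*z**2*sin(3*z)/3 + z**2*cos(3*z)/3 - 8*z*sin(3*z)/9 + 8*z*cos(3*z)/9 + sin(3*z)/27 - 8*cos(3*z)/27 + C

Use integration by parts with u = z**3 + 4*z**2 - 2*z + 1, dv = cos(3*z) dz, so v = sin(3*z)/3.
Apply parts 3 times (tabular method): alternate signs, differentiate u down to 0, integrate dv up.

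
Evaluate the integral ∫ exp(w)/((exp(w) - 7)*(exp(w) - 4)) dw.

Let u = e^w, du = e^w dw.
The integral becomes ∫ du/((u-4)(u-7)); decompose into partial fractions.

log(exp(w) - 7)/3 - log(exp(w) - 4)/3 + C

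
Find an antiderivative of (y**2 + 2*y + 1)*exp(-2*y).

(-2*y**2 - 6*y - 5)*exp(-2*y)/4 + C

Use integration by parts with u = y**2 + 2*y + 1, dv = exp(-2*y) dy, so v = -exp(-2*y)/2.
Apply parts 2 times (tabular method): alternate signs, differentiate u down to 0, integrate dv up.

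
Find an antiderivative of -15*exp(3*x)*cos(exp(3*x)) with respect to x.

Let u = exp(3*x), so du = (3*exp(3*x)) dx.
Rewriting, the integral becomes -5·∫ cos(u) du = -5·sin(u).
Substituting back, u = exp(3*x).

-5*sin(exp(3*x)) + C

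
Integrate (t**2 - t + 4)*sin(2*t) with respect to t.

Use integration by parts with u = t**2 - t + 4, dv = sin(2*t) dt, so v = -cos(2*t)/2.
Apply parts 2 times (tabular method): alternate signs, differentiate u down to 0, integrate dv up.

-t**2*cos(2*t)/2 + t*sin(2*t)/2 + t*cos(2*t)/2 - sin(2*t)/4 - 7*cos(2*t)/4 + C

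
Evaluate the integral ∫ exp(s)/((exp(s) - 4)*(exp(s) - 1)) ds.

Let u = e^s, du = e^s ds.
The integral becomes ∫ du/((u-1)(u-4)); decompose into partial fractions.

log(exp(s) - 4)/3 - log(exp(s) - 1)/3 + C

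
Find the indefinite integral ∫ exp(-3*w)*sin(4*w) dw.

-3*exp(-3*w)*sin(4*w)/25 - 4*exp(-3*w)*cos(4*w)/25 + C

Let I denote the integral. Integrate by parts with u = sin(4*w), dv = exp(-3*w) dw, so v = -exp(-3*w)/3: I = -exp(-3*w)*sin(4*w)/3 + (4/3)·∫ exp(-3*w)*cos(4*w) dw.
Apply parts again with u = cos(4*w), dv = exp(-3*w) dw: ∫ exp(-3*w)*cos(4*w) dw = -exp(-3*w)*cos(4*w)/3 − (4/3)·I. Substituting back brings back I: I = -exp(-3*w)*sin(4*w)/3 - 4*exp(-3*w)*cos(4*w)/9 − (16/9)·I.
Solving for I: (1 + 16/9)·I equals the remaining terms, so I = (9/25)·(-exp(-3*w)*sin(4*w)/3 - 4*exp(-3*w)*cos(4*w)/9).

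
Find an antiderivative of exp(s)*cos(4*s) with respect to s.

Let I denote the integral. Integrate by parts with u = cos(4*s), dv = exp(s) ds, so v = exp(s): I = exp(s)*cos(4*s) + 4·∫ exp(s)*sin(4*s) ds.
Apply parts again with u = sin(4*s), dv = exp(s) ds: ∫ exp(s)*sin(4*s) ds = exp(s)*sin(4*s) − 4·I. Substituting back brings back I: I = 4*exp(s)*sin(4*s) + exp(s)*cos(4*s) − 16·I.
Solving for I: (1 + 16)·I equals the remaining terms, so I = (1/17)·(4*exp(s)*sin(4*s) + exp(s)*cos(4*s)).

4*exp(s)*sin(4*s)/17 + exp(s)*cos(4*s)/17 + C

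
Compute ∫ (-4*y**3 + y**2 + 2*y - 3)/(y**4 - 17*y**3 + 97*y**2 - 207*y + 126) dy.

-164*log(y - 7)/3 + 273*log(y - 6)/5 - 4*log(y - 3) + log(y - 1)/15 + C

Factor the denominator: (y - 7)*(y - 6)*(y - 3)*(y - 1).
Partial-fraction decomposition: 1/(15*(y - 1)) - 4/(y - 3) + 273/(5*(y - 6)) - 164/(3*(y - 7)).
Integrate each term: A/(y−a) contributes A·log|y−a|.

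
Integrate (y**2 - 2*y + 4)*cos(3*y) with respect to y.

Use integration by parts with u = y**2 - 2*y + 4, dv = cos(3*y) dy, so v = sin(3*y)/3.
Apply parts 2 times (tabular method): alternate signs, differentiate u down to 0, integrate dv up.

y**2*sin(3*y)/3 - 2*y*sin(3*y)/3 + 2*y*cos(3*y)/9 + 34*sin(3*y)/27 - 2*cos(3*y)/9 + C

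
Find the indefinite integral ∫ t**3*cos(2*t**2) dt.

Let u = t², du = 2t dt; rewrite as (1/2)∫ u^1·cos(2u) du.
Now integrate by parts 1 time.

t**2*sin(2*t**2)/4 + cos(2*t**2)/8 + C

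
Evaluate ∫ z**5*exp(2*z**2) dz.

(2*z**4 - 2*z**2 + 1)*exp(2*z**2)/8 + C

Let u = z², du = 2z dz; rewrite as (1/2)∫ u^2·exp(2u) du.
Now integrate by parts 2 times.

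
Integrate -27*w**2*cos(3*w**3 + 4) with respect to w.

Let u = 3*w**3 + 4, so du = (9*w**2) dw.
Rewriting, the integral becomes -3·∫ cos(u) du = -3·sin(u).
Substituting back, u = 3*w**3 + 4.

-3*sin(3*w**3 + 4) + C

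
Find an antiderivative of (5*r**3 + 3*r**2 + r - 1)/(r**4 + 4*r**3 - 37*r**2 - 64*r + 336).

371*log(r - 4)/88 - 82*log(r - 3)/35 - 277*log(r + 4)/168 + 788*log(r + 7)/165 + C

Factor the denominator: (r - 4)*(r - 3)*(r + 4)*(r + 7).
Partial-fraction decomposition: 788/(165*(r + 7)) - 277/(168*(r + 4)) - 82/(35*(r - 3)) + 371/(88*(r - 4)).
Integrate each term: A/(r−a) contributes A·log|r−a|.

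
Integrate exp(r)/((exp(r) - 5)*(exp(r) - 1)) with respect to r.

log(exp(r) - 5)/4 - log(exp(r) - 1)/4 + C

Let u = e^r, du = e^r dr.
The integral becomes ∫ du/((u-1)(u-5)); decompose into partial fractions.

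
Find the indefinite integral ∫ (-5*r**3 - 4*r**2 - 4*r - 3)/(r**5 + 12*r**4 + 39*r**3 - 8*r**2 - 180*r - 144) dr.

-67*log(r - 2)/720 - log(r + 1)/45 + 18*log(r + 3)/5 - 269*log(r + 4)/36 + 319*log(r + 6)/80 + C

Factor the denominator: (r - 2)*(r + 1)*(r + 3)*(r + 4)*(r + 6).
Partial-fraction decomposition: 319/(80*(r + 6)) - 269/(36*(r + 4)) + 18/(5*(r + 3)) - 1/(45*(r + 1)) - 67/(720*(r - 2)).
Integrate each term: A/(r−a) contributes A·log|r−a|.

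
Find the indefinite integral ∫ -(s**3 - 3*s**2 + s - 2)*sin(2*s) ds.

s**3*cos(2*s)/2 - 3*s**2*sin(2*s)/4 - 3*s**2*cos(2*s)/2 + 3*s*sin(2*s)/2 - s*cos(2*s)/4 + sin(2*s)/8 - cos(2*s)/4 + C

Use integration by parts with u = s**3 - 3*s**2 + s - 2, dv = -sin(2*s) ds, so v = cos(2*s)/2.
Apply parts 3 times (tabular method): alternate signs, differentiate u down to 0, integrate dv up.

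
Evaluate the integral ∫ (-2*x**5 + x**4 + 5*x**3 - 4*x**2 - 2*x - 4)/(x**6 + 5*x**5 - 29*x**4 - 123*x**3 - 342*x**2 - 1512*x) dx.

Factor the denominator: x*(x - 6)*(x + 4)*(x + 7)*(x**2 + 9).
Partial-fraction decomposition: -(10723*x - 74742)/(97875*(x**2 + 9)) - 17057/(7917*(x + 7)) + 481/(750*(x + 4)) - 3334/(8775*(x - 6)) + 1/(378*x).
Integrate each term; A/(x−a) gives A·log|x−a|; the (Bx+D)/(x²+p²) term gives a log and an atan.

log(x)/378 - 3334*log(x - 6)/8775 + 481*log(x + 4)/750 - 17057*log(x + 7)/7917 - 10723*log(x**2 + 9)/195750 + 24914*atan(x/3)/97875 + C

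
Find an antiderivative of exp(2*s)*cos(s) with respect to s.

Let I denote the integral. Integrate by parts with u = cos(s), dv = exp(2*s) ds, so v = exp(2*s)/2: I = exp(2*s)*cos(s)/2 + (1/2)·∫ exp(2*s)*sin(s) ds.
Apply parts again with u = sin(s), dv = exp(2*s) ds: ∫ exp(2*s)*sin(s) ds = exp(2*s)*sin(s)/2 − (1/2)·I. Substituting back brings back I: I = exp(2*s)*sin(s)/4 + exp(2*s)*cos(s)/2 − (1/4)·I.
Solving for I: (1 + 1/4)·I equals the remaining terms, so I = (4/5)·(exp(2*s)*sin(s)/4 + exp(2*s)*cos(s)/2).

exp(2*s)*sin(s)/5 + 2*exp(2*s)*cos(s)/5 + C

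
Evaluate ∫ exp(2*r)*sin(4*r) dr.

exp(2*r)*sin(4*r)/10 - exp(2*r)*cos(4*r)/5 + C

Let I denote the integral. Integrate by parts with u = sin(4*r), dv = exp(2*r) dr, so v = exp(2*r)/2: I = exp(2*r)*sin(4*r)/2 − 2·∫ exp(2*r)*cos(4*r) dr.
Apply parts again with u = cos(4*r), dv = exp(2*r) dr: ∫ exp(2*r)*cos(4*r) dr = exp(2*r)*cos(4*r)/2 + 2·I. Substituting back brings back I: I = exp(2*r)*sin(4*r)/2 - exp(2*r)*cos(4*r) − 4·I.
Solving for I: (1 + 4)·I equals the remaining terms, so I = (1/5)·(exp(2*r)*sin(4*r)/2 - exp(2*r)*cos(4*r)).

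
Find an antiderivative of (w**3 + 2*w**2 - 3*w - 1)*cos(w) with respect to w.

Use integration by parts with u = w**3 + 2*w**2 - 3*w - 1, dv = cos(w) dw, so v = sin(w).
Apply parts 3 times (tabular method): alternate signs, differentiate u down to 0, integrate dv up.

w**3*sin(w) + 2*w**2*sin(w) + 3*w**2*cos(w) - 9*w*sin(w) + 4*w*cos(w) - 5*sin(w) - 9*cos(w) + C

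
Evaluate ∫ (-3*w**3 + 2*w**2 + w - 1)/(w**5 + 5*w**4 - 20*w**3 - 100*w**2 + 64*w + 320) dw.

-157*log(w - 4)/864 + 5*log(w - 2)/112 + 29*log(w + 2)/144 - 73*log(w + 4)/32 + 419*log(w + 5)/189 + C

Factor the denominator: (w - 4)*(w - 2)*(w + 2)*(w + 4)*(w + 5).
Partial-fraction decomposition: 419/(189*(w + 5)) - 73/(32*(w + 4)) + 29/(144*(w + 2)) + 5/(112*(w - 2)) - 157/(864*(w - 4)).
Integrate each term: A/(w−a) contributes A·log|w−a|.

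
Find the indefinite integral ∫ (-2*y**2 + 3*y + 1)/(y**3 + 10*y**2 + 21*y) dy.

Factor the denominator: y*(y + 3)*(y + 7).
Partial-fraction decomposition: -59/(14*(y + 7)) + 13/(6*(y + 3)) + 1/(21*y).
Integrate each term: A/(y−a) contributes A·log|y−a|.

log(y)/21 + 13*log(y + 3)/6 - 59*log(y + 7)/14 + C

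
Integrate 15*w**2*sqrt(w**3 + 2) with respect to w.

Let u = w**3 + 2, so du = (3*w**2) dw.
Rewriting, the integral becomes 5·∫ √u du = 5·(2/3)u^(3/2).
Substituting back, u = w**3 + 2.

10*(w**3 + 2)**(3/2)/3 + C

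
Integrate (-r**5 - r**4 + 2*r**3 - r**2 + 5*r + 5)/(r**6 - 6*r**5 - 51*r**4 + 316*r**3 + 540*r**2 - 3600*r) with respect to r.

-log(r)/720 - 8641*log(r - 6)/720 + 183808*log(r - 5)/16335 + 203*log(r + 4)/2160 - 5987*log(r + 6)/17424 - 233/(33*r - 165) + C

Factor the denominator: r*(r - 6)*(r - 5)**2*(r + 4)*(r + 6).
Partial-fraction decomposition: -5987/(17424*(r + 6)) + 203/(2160*(r + 4)) + 183808/(16335*(r - 5)) + 233/(33*(r - 5)**2) - 8641/(720*(r - 6)) - 1/(720*r).
Integrate each term; A/(r−a) gives A·log|r−a|; A/(r−a)² gives −A/(r−a).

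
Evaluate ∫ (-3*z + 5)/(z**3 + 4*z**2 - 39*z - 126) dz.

Factor the denominator: (z - 6)*(z + 3)*(z + 7).
Partial-fraction decomposition: 1/(2*(z + 7)) - 7/(18*(z + 3)) - 1/(9*(z - 6)).
Integrate each term: A/(z−a) contributes A·log|z−a|.

-log(z - 6)/9 - 7*log(z + 3)/18 + log(z + 7)/2 + C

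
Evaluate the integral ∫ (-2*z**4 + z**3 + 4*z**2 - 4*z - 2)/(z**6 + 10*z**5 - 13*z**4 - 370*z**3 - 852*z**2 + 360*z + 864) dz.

Factor the denominator: (z - 6)*(z - 1)*(z + 1)*(z + 4)*(z + 6)**2.
Partial-fraction decomposition: -139229/(176400*(z + 6)) - 1321/(420*(z + 6)**2) + 83/(100*(z + 4)) + 1/(350*(z + 1)) + 3/(2450*(z - 1)) - 1129/(25200*(z - 6)).
Integrate each term; A/(z−a) gives A·log|z−a|; A/(z−a)² gives −A/(z−a).

-1129*log(z - 6)/25200 + 3*log(z - 1)/2450 + log(z + 1)/350 + 83*log(z + 4)/100 - 139229*log(z + 6)/176400 + 1321/(420*z + 2520) + C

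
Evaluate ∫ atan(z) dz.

z*atan(z) - log(z**2 + 1)/2 + C

Use integration by parts with u = arctan(z), dv = dz.
Then du = 1/(z**2 + 1) dz.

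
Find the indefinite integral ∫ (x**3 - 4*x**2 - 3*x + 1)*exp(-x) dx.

(-x**3 + x**2 + 5*x + 4)*exp(-x) + C

Use integration by parts with u = x**3 - 4*x**2 - 3*x + 1, dv = exp(-x) dx, so v = -exp(-x).
Apply parts 3 times (tabular method): alternate signs, differentiate u down to 0, integrate dv up.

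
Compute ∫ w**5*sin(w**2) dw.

Let u = w², du = 2w dw; rewrite as (1/2)∫ u^2·sin(1u) du.
Now integrate by parts 2 times.

-w**4*cos(w**2)/2 + w**2*sin(w**2) + cos(w**2) + C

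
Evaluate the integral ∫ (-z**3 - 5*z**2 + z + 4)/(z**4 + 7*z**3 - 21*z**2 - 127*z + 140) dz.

Factor the denominator: (z - 4)*(z - 1)*(z + 5)*(z + 7).
Partial-fraction decomposition: -95/(176*(z + 7)) - 1/(108*(z + 5)) + 1/(144*(z - 1)) - 136/(297*(z - 4)).
Integrate each term: A/(z−a) contributes A·log|z−a|.

-136*log(z - 4)/297 + log(z - 1)/144 - log(z + 5)/108 - 95*log(z + 7)/176 + C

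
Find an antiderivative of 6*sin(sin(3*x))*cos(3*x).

Let u = sin(3*x), so du = (3*cos(3*x)) dx.
Rewriting, the integral becomes 2·∫ sin(u) du = 2·-cos(u).
Substituting back, u = sin(3*x).

-2*cos(sin(3*x)) + C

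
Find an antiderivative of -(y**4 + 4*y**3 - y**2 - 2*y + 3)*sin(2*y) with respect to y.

y**4*cos(2*y)/2 - y**3*sin(2*y) + 2*y**3*cos(2*y) - 3*y**2*sin(2*y) - 2*y**2*cos(2*y) + 2*y*sin(2*y) - 4*y*cos(2*y) + 2*sin(2*y) + 5*cos(2*y)/2 + C

Use integration by parts with u = y**4 + 4*y**3 - y**2 - 2*y + 3, dv = -sin(2*y) dy, so v = cos(2*y)/2.
Apply parts 4 times (tabular method): alternate signs, differentiate u down to 0, integrate dv up.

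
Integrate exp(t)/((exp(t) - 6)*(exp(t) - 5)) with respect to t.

log(exp(t) - 6) - log(exp(t) - 5) + C

Let u = e^t, du = e^t dt.
The integral becomes ∫ du/((u-6)(u-5)); decompose into partial fractions.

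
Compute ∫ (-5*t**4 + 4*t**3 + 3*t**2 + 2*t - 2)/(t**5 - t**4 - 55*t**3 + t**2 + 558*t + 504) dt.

Factor the denominator: (t - 7)*(t - 4)*(t + 1)*(t + 3)*(t + 6).
Partial-fraction decomposition: -145/(39*(t + 6)) + 247/(210*(t + 3)) - 1/(40*(t + 1)) + 97/(105*(t - 4)) - 5237/(1560*(t - 7)).
Integrate each term: A/(t−a) contributes A·log|t−a|.

-5237*log(t - 7)/1560 + 97*log(t - 4)/105 - log(t + 1)/40 + 247*log(t + 3)/210 - 145*log(t + 6)/39 + C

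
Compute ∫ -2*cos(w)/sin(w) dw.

-2*log(sin(w)) + C

Let u = sin(w), so du = (cos(w)) dw.
Rewriting, the integral becomes -2·∫ 1/u du = -2·log(u).
Substituting back, u = sin(w).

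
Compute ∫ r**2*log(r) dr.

Use integration by parts with u = log(r), dv = r**2 dr.
Then du = 1/r dr and v = r**3/3.

r**3*log(r)/3 - r**3/9 + C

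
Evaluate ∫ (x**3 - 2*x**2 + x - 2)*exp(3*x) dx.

(x**3 - 3*x**2 + 3*x - 3)*exp(3*x)/3 + C

Use integration by parts with u = x**3 - 2*x**2 + x - 2, dv = exp(3*x) dx, so v = exp(3*x)/3.
Apply parts 3 times (tabular method): alternate signs, differentiate u down to 0, integrate dv up.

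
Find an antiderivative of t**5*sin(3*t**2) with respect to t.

Let u = t², du = 2t dt; rewrite as (1/2)∫ u^2·sin(3u) du.
Now integrate by parts 2 times.

-t**4*cos(3*t**2)/6 + t**2*sin(3*t**2)/9 + cos(3*t**2)/27 + C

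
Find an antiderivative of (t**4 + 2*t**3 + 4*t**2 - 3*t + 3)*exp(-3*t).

(-27*t**4 - 90*t**3 - 198*t**2 - 51*t - 98)*exp(-3*t)/81 + C

Use integration by parts with u = t**4 + 2*t**3 + 4*t**2 - 3*t + 3, dv = exp(-3*t) dt, so v = -exp(-3*t)/3.
Apply parts 4 times (tabular method): alternate signs, differentiate u down to 0, integrate dv up.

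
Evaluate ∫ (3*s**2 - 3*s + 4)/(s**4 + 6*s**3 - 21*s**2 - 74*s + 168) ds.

Factor the denominator: (s - 3)*(s - 2)*(s + 4)*(s + 7).
Partial-fraction decomposition: -86/(135*(s + 7)) + 32/(63*(s + 4)) - 5/(27*(s - 2)) + 11/(35*(s - 3)).
Integrate each term: A/(s−a) contributes A·log|s−a|.

11*log(s - 3)/35 - 5*log(s - 2)/27 + 32*log(s + 4)/63 - 86*log(s + 7)/135 + C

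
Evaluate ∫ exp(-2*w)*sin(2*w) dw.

-exp(-2*w)*sin(2*w)/4 - exp(-2*w)*cos(2*w)/4 + C

Let I denote the integral. Integrate by parts with u = sin(2*w), dv = exp(-2*w) dw, so v = -exp(-2*w)/2: I = -exp(-2*w)*sin(2*w)/2 + ∫ exp(-2*w)*cos(2*w) dw.
Apply parts again with u = cos(2*w), dv = exp(-2*w) dw: ∫ exp(-2*w)*cos(2*w) dw = -exp(-2*w)*cos(2*w)/2 − I. Substituting back brings back I: I = -exp(-2*w)*sin(2*w)/2 - exp(-2*w)*cos(2*w)/2 − I.
Solving for I: (1 + 1)·I equals the remaining terms, so I = (1/2)·(-exp(-2*w)*sin(2*w)/2 - exp(-2*w)*cos(2*w)/2).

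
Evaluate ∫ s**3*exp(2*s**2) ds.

(2*s**2 - 1)*exp(2*s**2)/8 + C

Let u = s², du = 2s ds; rewrite as (1/2)∫ u^1·exp(2u) du.
Now integrate by parts 1 time.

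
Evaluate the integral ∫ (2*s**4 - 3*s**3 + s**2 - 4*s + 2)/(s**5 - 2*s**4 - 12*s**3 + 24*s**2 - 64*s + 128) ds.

Factor the denominator: (s - 4)*(s - 2)*(s + 4)*(s**2 + 4).
Partial-fraction decomposition: (23*s + 14)/(80*(s**2 + 4)) + 123/(160*(s + 4)) - 1/(16*(s - 2)) + 161/(160*(s - 4)).
Integrate each term; A/(s−a) gives A·log|s−a|; the (Bs+D)/(s²+p²) term gives a log and an atan.

161*log(s - 4)/160 - log(s - 2)/16 + 123*log(s + 4)/160 + 23*log(s**2 + 4)/160 + 7*atan(s/2)/80 + C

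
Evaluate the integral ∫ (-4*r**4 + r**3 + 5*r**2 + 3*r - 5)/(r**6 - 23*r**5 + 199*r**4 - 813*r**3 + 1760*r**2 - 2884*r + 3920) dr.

40716*log(r - 7)/2809 - 560*log(r - 5)/29 + 97*log(r - 4)/20 - 56197*log(r**2 + 4)/3258440 - 4177*atan(r/2)/814610 + 1500/(53*r - 371) + C

Factor the denominator: (r - 7)**2*(r - 5)*(r - 4)*(r**2 + 4).
Partial-fraction decomposition: -(56197*r + 16708)/(1629220*(r**2 + 4)) + 97/(20*(r - 4)) - 560/(29*(r - 5)) + 40716/(2809*(r - 7)) - 1500/(53*(r - 7)**2).
Integrate each term; A/(r−a) gives A·log|r−a|; the (Br+D)/(r²+p²) term gives a log and an atan.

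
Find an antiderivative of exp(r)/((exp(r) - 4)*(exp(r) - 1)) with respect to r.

log(exp(r) - 4)/3 - log(exp(r) - 1)/3 + C

Let u = e^r, du = e^r dr.
The integral becomes ∫ du/((u-4)(u-1)); decompose into partial fractions.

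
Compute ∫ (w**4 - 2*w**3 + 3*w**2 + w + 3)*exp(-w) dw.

(-w**4 - 2*w**3 - 9*w**2 - 19*w - 22)*exp(-w) + C

Use integration by parts with u = w**4 - 2*w**3 + 3*w**2 + w + 3, dv = exp(-w) dw, so v = -exp(-w).
Apply parts 4 times (tabular method): alternate signs, differentiate u down to 0, integrate dv up.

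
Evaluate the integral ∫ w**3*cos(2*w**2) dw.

Let u = w², du = 2w dw; rewrite as (1/2)∫ u^1·cos(2u) du.
Now integrate by parts 1 time.

w**2*sin(2*w**2)/4 + cos(2*w**2)/8 + C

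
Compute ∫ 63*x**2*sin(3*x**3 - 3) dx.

-7*cos(3*x**3 - 3) + C

Let u = 3*x**3 - 3, so du = (9*x**2) dx.
Rewriting, the integral becomes 7·∫ sin(u) du = 7·-cos(u).
Substituting back, u = 3*x**3 - 3.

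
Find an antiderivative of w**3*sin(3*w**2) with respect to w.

Let u = w², du = 2w dw; rewrite as (1/2)∫ u^1·sin(3u) du.
Now integrate by parts 1 time.

-w**2*cos(3*w**2)/6 + sin(3*w**2)/18 + C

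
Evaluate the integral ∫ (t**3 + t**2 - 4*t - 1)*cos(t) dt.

t**3*sin(t) + t**2*sin(t) + 3*t**2*cos(t) - 10*t*sin(t) + 2*t*cos(t) - 3*sin(t) - 10*cos(t) + C

Use integration by parts with u = t**3 + t**2 - 4*t - 1, dv = cos(t) dt, so v = sin(t).
Apply parts 3 times (tabular method): alternate signs, differentiate u down to 0, integrate dv up.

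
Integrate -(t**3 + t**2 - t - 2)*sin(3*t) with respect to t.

t**3*cos(3*t)/3 - t**2*sin(3*t)/3 + t**2*cos(3*t)/3 - 2*t*sin(3*t)/9 - 5*t*cos(3*t)/9 + 5*sin(3*t)/27 - 20*cos(3*t)/27 + C

Use integration by parts with u = t**3 + t**2 - t - 2, dv = -sin(3*t) dt, so v = cos(3*t)/3.
Apply parts 3 times (tabular method): alternate signs, differentiate u down to 0, integrate dv up.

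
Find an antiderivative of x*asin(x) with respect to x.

Use integration by parts with u = arcsin(x), dv = x dx.
Then du = 1/sqrt(-x**2 + 1) dx.

x**2*asin(x)/2 + x*sqrt(-x**2 + 1)/4 - asin(x)/4 + C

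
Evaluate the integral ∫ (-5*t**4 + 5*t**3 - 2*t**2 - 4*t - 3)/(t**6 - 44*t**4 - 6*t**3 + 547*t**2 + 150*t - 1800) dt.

-2573*log(t - 5)/1920 + 337*log(t - 4)/294 - 59*log(t - 2)/1050 - 196181*log(t + 3)/156800 + 1261*log(t + 5)/840 - 549/(560*t + 1680) + C

Factor the denominator: (t - 5)*(t - 4)*(t - 2)*(t + 3)**2*(t + 5).
Partial-fraction decomposition: 1261/(840*(t + 5)) - 196181/(156800*(t + 3)) + 549/(560*(t + 3)**2) - 59/(1050*(t - 2)) + 337/(294*(t - 4)) - 2573/(1920*(t - 5)).
Integrate each term; A/(t−a) gives A·log|t−a|; A/(t−a)² gives −A/(t−a).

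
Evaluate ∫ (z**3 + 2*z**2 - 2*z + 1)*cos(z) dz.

Use integration by parts with u = z**3 + 2*z**2 - 2*z + 1, dv = cos(z) dz, so v = sin(z).
Apply parts 3 times (tabular method): alternate signs, differentiate u down to 0, integrate dv up.

z**3*sin(z) + 2*z**2*sin(z) + 3*z**2*cos(z) - 8*z*sin(z) + 4*z*cos(z) - 3*sin(z) - 8*cos(z) + C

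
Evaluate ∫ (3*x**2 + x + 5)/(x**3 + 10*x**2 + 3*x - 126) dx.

7*log(x - 3)/18 - 107*log(x + 6)/9 + 29*log(x + 7)/2 + C

Factor the denominator: (x - 3)*(x + 6)*(x + 7).
Partial-fraction decomposition: 29/(2*(x + 7)) - 107/(9*(x + 6)) + 7/(18*(x - 3)).
Integrate each term: A/(x−a) contributes A·log|x−a|.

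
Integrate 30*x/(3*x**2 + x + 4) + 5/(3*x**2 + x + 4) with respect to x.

5*log(3*x**2 + x + 4) + C

Let u = 3*x**2 + x + 4, so du = (6*x + 1) dx.
Rewriting, the integral becomes 5·∫ 1/u du = 5·log(u).
Substituting back, u = 3*x**2 + x + 4.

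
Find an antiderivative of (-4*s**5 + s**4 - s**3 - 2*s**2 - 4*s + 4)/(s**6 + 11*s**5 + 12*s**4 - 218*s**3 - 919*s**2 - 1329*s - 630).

Factor the denominator: (s - 5)*(s + 1)*(s + 2)*(s + 3)**2*(s + 7).
Partial-fraction decomposition: -11651/(960*(s + 7)) + 1059/(256*(s + 3)) - 539/(32*(s + 3)**2) + 156/(35*(s + 2)) - 1/(12*(s + 1)) - 2011/(5376*(s - 5)).
Integrate each term; A/(s−a) gives A·log|s−a|; A/(s−a)² gives −A/(s−a).

-2011*log(s - 5)/5376 - log(s + 1)/12 + 156*log(s + 2)/35 + 1059*log(s + 3)/256 - 11651*log(s + 7)/960 + 539/(32*s + 96) + C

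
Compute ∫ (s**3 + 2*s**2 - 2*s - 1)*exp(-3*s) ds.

(-s**3 - 3*s**2 + 1)*exp(-3*s)/3 + C

Use integration by parts with u = s**3 + 2*s**2 - 2*s - 1, dv = exp(-3*s) ds, so v = -exp(-3*s)/3.
Apply parts 3 times (tabular method): alternate signs, differentiate u down to 0, integrate dv up.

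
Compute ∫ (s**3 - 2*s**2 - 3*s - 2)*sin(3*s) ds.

-s**3*cos(3*s)/3 + s**2*sin(3*s)/3 + 2*s**2*cos(3*s)/3 - 4*s*sin(3*s)/9 + 11*s*cos(3*s)/9 - 11*sin(3*s)/27 + 14*cos(3*s)/27 + C

Use integration by parts with u = s**3 - 2*s**2 - 3*s - 2, dv = sin(3*s) ds, so v = -cos(3*s)/3.
Apply parts 3 times (tabular method): alternate signs, differentiate u down to 0, integrate dv up.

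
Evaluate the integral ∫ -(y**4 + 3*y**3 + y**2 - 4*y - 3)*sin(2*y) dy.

Use integration by parts with u = y**4 + 3*y**3 + y**2 - 4*y - 3, dv = -sin(2*y) dy, so v = cos(2*y)/2.
Apply parts 4 times (tabular method): alternate signs, differentiate u down to 0, integrate dv up.

y**4*cos(2*y)/2 - y**3*sin(2*y) + 3*y**3*cos(2*y)/2 - 9*y**2*sin(2*y)/4 - y**2*cos(2*y) + y*sin(2*y) - 17*y*cos(2*y)/4 + 17*sin(2*y)/8 - cos(2*y) + C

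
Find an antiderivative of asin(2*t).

t*asin(2*t) + sqrt(-4*t**2 + 1)/2 + C

Use integration by parts with u = arcsin(2*t), dv = dt.
Then du = 2/sqrt(-4*t**2 + 1) dt.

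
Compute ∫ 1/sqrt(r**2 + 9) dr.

log(r + sqrt(r**2 + 9)) + C

Substitute r = 3·tan(θ), so dr = 3·sec(θ)^2 dθ and the radical becomes sqrt(r**2 + 9) = 3·sec(θ) by the Pythagorean identity.
Integrate the resulting trig expression in θ, then back-substitute tan(θ) = r/3, sec(θ) = sqrt(r**2 + 9)/3 (absorbing any constant into C).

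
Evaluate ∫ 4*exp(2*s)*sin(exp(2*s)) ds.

-2*cos(exp(2*s)) + C

Let u = exp(2*s), so du = (2*exp(2*s)) ds.
Rewriting, the integral becomes 2·∫ sin(u) du = 2·-cos(u).
Substituting back, u = exp(2*s).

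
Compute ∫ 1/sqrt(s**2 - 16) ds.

log(s + sqrt(s**2 - 16)) + C

Substitute s = 4·sec(θ), so ds = 4·sec(θ)*tan(θ) dθ and the radical becomes sqrt(s**2 - 16) = 4·tan(θ) by the Pythagorean identity.
Integrate the resulting trig expression in θ, then back-substitute sec(θ) = s/4, tan(θ) = sqrt(s**2 - 16)/4 (absorbing any constant into C).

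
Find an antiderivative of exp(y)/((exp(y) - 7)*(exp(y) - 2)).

log(exp(y) - 7)/5 - log(exp(y) - 2)/5 + C

Let u = e^y, du = e^y dy.
The integral becomes ∫ du/((u-7)(u-2)); decompose into partial fractions.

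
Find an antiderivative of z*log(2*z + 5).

Use integration by parts with u = log(2*z + 5), dv = z dz.
Then du = 2/(2*z + 5) dz and v = z**2/2.

z**2*log(2*z + 5)/2 - z**2/4 + 5*z/4 - 25*log(2*z + 5)/8 + C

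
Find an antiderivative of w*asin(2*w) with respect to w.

w**2*asin(2*w)/2 + w*sqrt(-4*w**2 + 1)/8 - asin(2*w)/16 + C

Use integration by parts with u = arcsin(2*w), dv = w dw.
Then du = 2/sqrt(-4*w**2 + 1) dw.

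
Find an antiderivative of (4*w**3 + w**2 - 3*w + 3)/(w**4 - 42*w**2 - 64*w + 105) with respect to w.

1403*log(w - 7)/720 - 5*log(w - 1)/144 - 87*log(w + 3)/80 + 457*log(w + 5)/144 + C

Factor the denominator: (w - 7)*(w - 1)*(w + 3)*(w + 5).
Partial-fraction decomposition: 457/(144*(w + 5)) - 87/(80*(w + 3)) - 5/(144*(w - 1)) + 1403/(720*(w - 7)).
Integrate each term: A/(w−a) contributes A·log|w−a|.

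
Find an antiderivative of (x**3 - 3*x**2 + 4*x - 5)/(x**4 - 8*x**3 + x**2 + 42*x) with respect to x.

Factor the denominator: x*(x - 7)*(x - 3)*(x + 2).
Partial-fraction decomposition: 11/(30*(x + 2)) - 7/(60*(x - 3)) + 73/(84*(x - 7)) - 5/(42*x).
Integrate each term: A/(x−a) contributes A·log|x−a|.

-5*log(x)/42 + 73*log(x - 7)/84 - 7*log(x - 3)/60 + 11*log(x + 2)/30 + C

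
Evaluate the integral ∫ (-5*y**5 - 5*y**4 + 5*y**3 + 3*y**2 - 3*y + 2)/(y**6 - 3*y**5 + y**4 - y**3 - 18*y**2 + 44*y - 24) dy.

Factor the denominator: (y - 3)*(y - 1)**2*(y + 2)*(y**2 + 4).
Partial-fraction decomposition: -(49*y + 2864)/(650*(y**2 + 4)) - 1/(6*(y + 2)) + 263/(300*(y - 1)) + 1/(10*(y - 1)**2) - 293/(52*(y - 3)).
Integrate each term; A/(y−a) gives A·log|y−a|; the (By+D)/(y²+p²) term gives a log and an atan.

-293*log(y - 3)/52 + 263*log(y - 1)/300 - log(y + 2)/6 - 49*log(y**2 + 4)/1300 - 716*atan(y/2)/325 - 1/(10*y - 10) + C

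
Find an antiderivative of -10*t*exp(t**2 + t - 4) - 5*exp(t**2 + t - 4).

-5*exp(t**2 + t - 4) + C

Let u = t**2 + t - 4, so du = (2*t + 1) dt.
Rewriting, the integral becomes -5·∫ e^u du = -5·e^u.
Substituting back, u = t**2 + t - 4.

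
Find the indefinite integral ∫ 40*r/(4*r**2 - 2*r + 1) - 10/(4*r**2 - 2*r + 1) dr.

Let u = 4*r**2 - 2*r + 1, so du = (8*r - 2) dr.
Rewriting, the integral becomes 5·∫ 1/u du = 5·log(u).
Substituting back, u = 4*r**2 - 2*r + 1.

5*log(4*r**2 - 2*r + 1) + C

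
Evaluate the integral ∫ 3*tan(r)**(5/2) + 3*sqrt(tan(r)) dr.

2*tan(r)**(3/2) + C

Let u = tan(r), so du = (tan(r)**2 + 1) dr.
Rewriting, the integral becomes 3·∫ √u du = 3·(2/3)u^(3/2).
Substituting back, u = tan(r).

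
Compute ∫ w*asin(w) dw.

w**2*asin(w)/2 + w*sqrt(-w**2 + 1)/4 - asin(w)/4 + C

Use integration by parts with u = arcsin(w), dv = w dw.
Then du = 1/sqrt(-w**2 + 1) dw.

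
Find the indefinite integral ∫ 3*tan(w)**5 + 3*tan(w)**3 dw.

3*tan(w)**4/4 + C

Let u = tan(w), so du = (tan(w)**2 + 1) dw.
Rewriting, the integral becomes 3·∫ u^3 du = 3·u^4/4.
Substituting back, u = tan(w).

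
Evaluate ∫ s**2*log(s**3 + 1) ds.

s**3*log(s**3 + 1)/3 - s**3/3 + log(s**3 + 1)/3 + C

Let u = s**3 + 1, so du = (3*s**2) ds.
The integral becomes (1/3)·∫ log(u) du; integrate by parts with u′=log(u), dv′=du.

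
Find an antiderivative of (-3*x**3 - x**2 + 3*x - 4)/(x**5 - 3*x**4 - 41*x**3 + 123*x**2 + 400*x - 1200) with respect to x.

-389*log(x - 5)/180 + 25*log(x - 4)/9 - 85*log(x - 3)/112 - 20*log(x + 4)/63 + 331*log(x + 5)/720 + C

Factor the denominator: (x - 5)*(x - 4)*(x - 3)*(x + 4)*(x + 5).
Partial-fraction decomposition: 331/(720*(x + 5)) - 20/(63*(x + 4)) - 85/(112*(x - 3)) + 25/(9*(x - 4)) - 389/(180*(x - 5)).
Integrate each term: A/(x−a) contributes A·log|x−a|.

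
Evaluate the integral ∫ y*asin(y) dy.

Use integration by parts with u = arcsin(y), dv = y dy.
Then du = 1/sqrt(-y**2 + 1) dy.

y**2*asin(y)/2 + y*sqrt(-y**2 + 1)/4 - asin(y)/4 + C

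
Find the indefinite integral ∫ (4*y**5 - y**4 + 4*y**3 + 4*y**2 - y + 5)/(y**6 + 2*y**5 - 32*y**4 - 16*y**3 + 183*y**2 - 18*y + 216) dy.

4161*log(y - 4)/1190 - 1037*log(y - 3)/540 - 1117*log(y + 3)/1260 + 33109*log(y + 6)/9990 - 5*log(y**2 + 1)/2516 + atan(y)/3145 + C

Factor the denominator: (y - 4)*(y - 3)*(y + 3)*(y + 6)*(y**2 + 1).
Partial-fraction decomposition: -(25*y - 2)/(6290*(y**2 + 1)) + 33109/(9990*(y + 6)) - 1117/(1260*(y + 3)) - 1037/(540*(y - 3)) + 4161/(1190*(y - 4)).
Integrate each term; A/(y−a) gives A·log|y−a|; the (By+D)/(y²+p²) term gives a log and an atan.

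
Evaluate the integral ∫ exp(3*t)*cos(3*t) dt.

exp(3*t)*sin(3*t)/6 + exp(3*t)*cos(3*t)/6 + C

Let I denote the integral. Integrate by parts with u = cos(3*t), dv = exp(3*t) dt, so v = exp(3*t)/3: I = exp(3*t)*cos(3*t)/3 + ∫ exp(3*t)*sin(3*t) dt.
Apply parts again with u = sin(3*t), dv = exp(3*t) dt: ∫ exp(3*t)*sin(3*t) dt = exp(3*t)*sin(3*t)/3 − I. Substituting back brings back I: I = exp(3*t)*sin(3*t)/3 + exp(3*t)*cos(3*t)/3 − I.
Solving for I: (1 + 1)·I equals the remaining terms, so I = (1/2)·(exp(3*t)*sin(3*t)/3 + exp(3*t)*cos(3*t)/3).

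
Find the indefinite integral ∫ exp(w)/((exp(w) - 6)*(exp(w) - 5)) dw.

Let u = e^w, du = e^w dw.
The integral becomes ∫ du/((u-5)(u-6)); decompose into partial fractions.

log(exp(w) - 6) - log(exp(w) - 5) + C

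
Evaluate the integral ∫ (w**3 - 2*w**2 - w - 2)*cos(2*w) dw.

w**3*sin(2*w)/2 - w**2*sin(2*w) + 3*w**2*cos(2*w)/4 - 5*w*sin(2*w)/4 - w*cos(2*w) - sin(2*w)/2 - 5*cos(2*w)/8 + C

Use integration by parts with u = w**3 - 2*w**2 - w - 2, dv = cos(2*w) dw, so v = sin(2*w)/2.
Apply parts 3 times (tabular method): alternate signs, differentiate u down to 0, integrate dv up.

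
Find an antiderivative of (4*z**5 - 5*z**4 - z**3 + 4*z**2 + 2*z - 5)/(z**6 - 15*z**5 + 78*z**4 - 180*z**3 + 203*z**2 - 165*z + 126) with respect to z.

Factor the denominator: (z - 7)*(z - 3)**2*(z - 2)*(z**2 + 1).
Partial-fraction decomposition: -7*(z + 1)/(100*(z**2 + 1)) - 11/(5*(z - 2)) - 6001/(800*(z - 3)) - 577/(40*(z - 3)**2) + 11017/(800*(z - 7)).
Integrate each term; A/(z−a) gives A·log|z−a|; the (Bz+D)/(z²+p²) term gives a log and an atan.

11017*log(z - 7)/800 - 6001*log(z - 3)/800 - 11*log(z - 2)/5 - 7*log(z**2 + 1)/200 - 7*atan(z)/100 + 577/(40*z - 120) + C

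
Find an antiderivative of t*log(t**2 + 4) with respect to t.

Let u = t**2 + 4, so du = (2*t) dt.
The integral becomes (1/2)·∫ log(u) du; integrate by parts with u′=log(u), dv′=du.

t**2*log(t**2 + 4)/2 - t**2/2 + 2*log(t**2 + 4) + C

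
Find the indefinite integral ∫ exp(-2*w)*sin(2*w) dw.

-exp(-2*w)*sin(2*w)/4 - exp(-2*w)*cos(2*w)/4 + C

Let I denote the integral. Integrate by parts with u = sin(2*w), dv = exp(-2*w) dw, so v = -exp(-2*w)/2: I = -exp(-2*w)*sin(2*w)/2 + ∫ exp(-2*w)*cos(2*w) dw.
Apply parts again with u = cos(2*w), dv = exp(-2*w) dw: ∫ exp(-2*w)*cos(2*w) dw = -exp(-2*w)*cos(2*w)/2 − I. Substituting back brings back I: I = -exp(-2*w)*sin(2*w)/2 - exp(-2*w)*cos(2*w)/2 − I.
Solving for I: (1 + 1)·I equals the remaining terms, so I = (1/2)·(-exp(-2*w)*sin(2*w)/2 - exp(-2*w)*cos(2*w)/2).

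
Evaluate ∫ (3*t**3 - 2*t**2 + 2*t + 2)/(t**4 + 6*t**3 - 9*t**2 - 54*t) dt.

-log(t)/27 + 71*log(t - 3)/162 - 103*log(t + 3)/54 + 365*log(t + 6)/81 + C

Factor the denominator: t*(t - 3)*(t + 3)*(t + 6).
Partial-fraction decomposition: 365/(81*(t + 6)) - 103/(54*(t + 3)) + 71/(162*(t - 3)) - 1/(27*t).
Integrate each term: A/(t−a) contributes A·log|t−a|.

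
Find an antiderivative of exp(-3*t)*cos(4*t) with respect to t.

Let I denote the integral. Integrate by parts with u = cos(4*t), dv = exp(-3*t) dt, so v = -exp(-3*t)/3: I = -exp(-3*t)*cos(4*t)/3 − (4/3)·∫ exp(-3*t)*sin(4*t) dt.
Apply parts again with u = sin(4*t), dv = exp(-3*t) dt: ∫ exp(-3*t)*sin(4*t) dt = -exp(-3*t)*sin(4*t)/3 + (4/3)·I. Substituting back brings back I: I = 4*exp(-3*t)*sin(4*t)/9 - exp(-3*t)*cos(4*t)/3 − (16/9)·I.
Solving for I: (1 + 16/9)·I equals the remaining terms, so I = (9/25)·(4*exp(-3*t)*sin(4*t)/9 - exp(-3*t)*cos(4*t)/3).

4*exp(-3*t)*sin(4*t)/25 - 3*exp(-3*t)*cos(4*t)/25 + C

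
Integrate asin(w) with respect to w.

Use integration by parts with u = arcsin(w), dv = dw.
Then du = 1/sqrt(-w**2 + 1) dw.

w*asin(w) + sqrt(-w**2 + 1) + C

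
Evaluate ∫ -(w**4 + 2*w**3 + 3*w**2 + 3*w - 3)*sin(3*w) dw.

w**4*cos(3*w)/3 - 4*w**3*sin(3*w)/9 + 2*w**3*cos(3*w)/3 - 2*w**2*sin(3*w)/3 + 5*w**2*cos(3*w)/9 - 10*w*sin(3*w)/27 + 5*w*cos(3*w)/9 - 5*sin(3*w)/27 - 91*cos(3*w)/81 + C

Use integration by parts with u = w**4 + 2*w**3 + 3*w**2 + 3*w - 3, dv = -sin(3*w) dw, so v = cos(3*w)/3.
Apply parts 4 times (tabular method): alternate signs, differentiate u down to 0, integrate dv up.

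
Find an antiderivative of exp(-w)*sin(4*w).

-exp(-w)*sin(4*w)/17 - 4*exp(-w)*cos(4*w)/17 + C

Let I denote the integral. Integrate by parts with u = sin(4*w), dv = exp(-w) dw, so v = -exp(-w): I = -exp(-w)*sin(4*w) + 4·∫ exp(-w)*cos(4*w) dw.
Apply parts again with u = cos(4*w), dv = exp(-w) dw: ∫ exp(-w)*cos(4*w) dw = -exp(-w)*cos(4*w) − 4·I. Substituting back brings back I: I = -exp(-w)*sin(4*w) - 4*exp(-w)*cos(4*w) − 16·I.
Solving for I: (1 + 16)·I equals the remaining terms, so I = (1/17)·(-exp(-w)*sin(4*w) - 4*exp(-w)*cos(4*w)).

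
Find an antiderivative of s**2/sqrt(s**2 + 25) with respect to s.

s*sqrt(s**2 + 25)/2 - 25*log(s + sqrt(s**2 + 25))/2 + C

Substitute s = 5·tan(θ), so ds = 5·sec(θ)^2 dθ and the radical becomes sqrt(s**2 + 25) = 5·sec(θ) by the Pythagorean identity.
Integrate the resulting trig expression in θ, then back-substitute tan(θ) = s/5, sec(θ) = sqrt(s**2 + 25)/5 (absorbing any constant into C).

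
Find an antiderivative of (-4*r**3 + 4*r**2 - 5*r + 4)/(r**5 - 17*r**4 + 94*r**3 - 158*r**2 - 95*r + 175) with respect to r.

Factor the denominator: (r - 7)*(r - 5)**2*(r - 1)*(r + 1).
Partial-fraction decomposition: 17/(576*(r + 1)) + 1/(192*(r - 1)) + 3601/(576*(r - 5)) + 421/(48*(r - 5)**2) - 1207/(192*(r - 7)).
Integrate each term; A/(r−a) gives A·log|r−a|; A/(r−a)² gives −A/(r−a).

-1207*log(r - 7)/192 + 3601*log(r - 5)/576 + log(r - 1)/192 + 17*log(r + 1)/576 - 421/(48*r - 240) + C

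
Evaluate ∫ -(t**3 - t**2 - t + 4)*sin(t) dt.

t**3*cos(t) - 3*t**2*sin(t) - t**2*cos(t) + 2*t*sin(t) - 7*t*cos(t) + 7*sin(t) + 6*cos(t) + C

Use integration by parts with u = t**3 - t**2 - t + 4, dv = -sin(t) dt, so v = cos(t).
Apply parts 3 times (tabular method): alternate signs, differentiate u down to 0, integrate dv up.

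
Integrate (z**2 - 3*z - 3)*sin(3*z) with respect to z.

Use integration by parts with u = z**2 - 3*z - 3, dv = sin(3*z) dz, so v = -cos(3*z)/3.
Apply parts 2 times (tabular method): alternate signs, differentiate u down to 0, integrate dv up.

-z**2*cos(3*z)/3 + 2*z*sin(3*z)/9 + z*cos(3*z) - sin(3*z)/3 + 29*cos(3*z)/27 + C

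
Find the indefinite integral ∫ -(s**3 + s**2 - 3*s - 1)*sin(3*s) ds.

s**3*cos(3*s)/3 - s**2*sin(3*s)/3 + s**2*cos(3*s)/3 - 2*s*sin(3*s)/9 - 11*s*cos(3*s)/9 + 11*sin(3*s)/27 - 11*cos(3*s)/27 + C

Use integration by parts with u = s**3 + s**2 - 3*s - 1, dv = -sin(3*s) ds, so v = cos(3*s)/3.
Apply parts 3 times (tabular method): alternate signs, differentiate u down to 0, integrate dv up.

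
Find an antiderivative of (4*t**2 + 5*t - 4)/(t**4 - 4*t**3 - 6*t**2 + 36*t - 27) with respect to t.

-7*log(t - 3)/36 + 5*log(t - 1)/16 - 17*log(t + 3)/144 - 47/(12*t - 36) + C

Factor the denominator: (t - 3)**2*(t - 1)*(t + 3).
Partial-fraction decomposition: -17/(144*(t + 3)) + 5/(16*(t - 1)) - 7/(36*(t - 3)) + 47/(12*(t - 3)**2).
Integrate each term; A/(t−a) gives A·log|t−a|; A/(t−a)² gives −A/(t−a).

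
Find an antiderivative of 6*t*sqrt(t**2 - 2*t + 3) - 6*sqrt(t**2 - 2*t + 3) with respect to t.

Let u = t**2 - 2*t + 3, so du = (2*t - 2) dt.
Rewriting, the integral becomes 3·∫ √u du = 3·(2/3)u^(3/2).
Substituting back, u = t**2 - 2*t + 3.

2*(t**2 - 2*t + 3)**(3/2) + C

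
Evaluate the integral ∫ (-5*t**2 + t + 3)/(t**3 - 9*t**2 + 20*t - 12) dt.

Factor the denominator: (t - 6)*(t - 2)*(t - 1).
Partial-fraction decomposition: -1/(5*(t - 1)) + 15/(4*(t - 2)) - 171/(20*(t - 6)).
Integrate each term: A/(t−a) contributes A·log|t−a|.

-171*log(t - 6)/20 + 15*log(t - 2)/4 - log(t - 1)/5 + C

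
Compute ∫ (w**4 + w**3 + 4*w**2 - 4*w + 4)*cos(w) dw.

w**4*sin(w) + w**3*sin(w) + 4*w**3*cos(w) - 8*w**2*sin(w) + 3*w**2*cos(w) - 10*w*sin(w) - 16*w*cos(w) + 20*sin(w) - 10*cos(w) + C

Use integration by parts with u = w**4 + w**3 + 4*w**2 - 4*w + 4, dv = cos(w) dw, so v = sin(w).
Apply parts 4 times (tabular method): alternate signs, differentiate u down to 0, integrate dv up.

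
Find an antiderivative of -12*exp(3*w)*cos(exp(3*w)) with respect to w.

-4*sin(exp(3*w)) + C

Let u = exp(3*w), so du = (3*exp(3*w)) dw.
Rewriting, the integral becomes -4·∫ cos(u) du = -4·sin(u).
Substituting back, u = exp(3*w).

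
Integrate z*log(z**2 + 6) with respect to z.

Let u = z**2 + 6, so du = (2*z) dz.
The integral becomes (1/2)·∫ log(u) du; integrate by parts with u′=log(u), dv′=du.

z**2*log(z**2 + 6)/2 - z**2/2 + 3*log(z**2 + 6) + C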